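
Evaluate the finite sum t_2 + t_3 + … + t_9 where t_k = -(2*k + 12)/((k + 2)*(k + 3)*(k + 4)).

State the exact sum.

t_(k+1)/t_k = (k + 2)*(k + 7)/((k + 5)*(k + 6)).
Gosper form: A/B · C(k+1)/C(k) with A=k + 2, B=k + 5, C=k + 6.
Need (k + 2)·f(k+1) − (k + 4)·f(k) = k + 6.
From deg A=1, deg B=1, deg C=1: d=2.
Coefficient equations give f(k) = k*(2*k + 7)/3.
So s_k = (B(k−1)f/C)·t_k = (k*(k + 4)*(2*k + 7)/(3*(k + 6)))·t_k = -2*k*(2*k + 7)/(3*(k + 2)*(k + 3)).
s_(k+1) − s_k = 2*(-k - 6)/(k**3 + 9*k**2 + 26*k + 24) = t_k.
Evaluate s at k=10 and k=2: -15/13 and -11/15; difference -82/195.

Σ = -82/195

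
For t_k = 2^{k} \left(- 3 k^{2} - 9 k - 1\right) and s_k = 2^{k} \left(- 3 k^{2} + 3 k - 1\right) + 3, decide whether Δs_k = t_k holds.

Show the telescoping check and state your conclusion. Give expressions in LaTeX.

s_(k+1) = 2**(k + 1)*(3*k - 3*(k + 1)**2 + 2) + 3
s_(k+1) − s_k = 2**k*(-3*k**2 - 9*k - 1)
(s_(k+1) − s_k) − t_k = 0

valid (s_(k+1) − s_k reduces to t_k)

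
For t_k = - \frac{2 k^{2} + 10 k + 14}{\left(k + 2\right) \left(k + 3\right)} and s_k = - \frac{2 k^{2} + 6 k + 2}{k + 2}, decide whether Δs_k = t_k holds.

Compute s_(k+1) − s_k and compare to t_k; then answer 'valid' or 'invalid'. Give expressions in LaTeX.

valid (s_(k+1) − s_k reduces to t_k)

s_(k+1) = 2*(-k**2 - 5*k - 5)/(k + 3)
s_(k+1) − s_k = 2*(-k**2 - 5*k - 7)/(k**2 + 5*k + 6)
(s_(k+1) − s_k) − t_k = 0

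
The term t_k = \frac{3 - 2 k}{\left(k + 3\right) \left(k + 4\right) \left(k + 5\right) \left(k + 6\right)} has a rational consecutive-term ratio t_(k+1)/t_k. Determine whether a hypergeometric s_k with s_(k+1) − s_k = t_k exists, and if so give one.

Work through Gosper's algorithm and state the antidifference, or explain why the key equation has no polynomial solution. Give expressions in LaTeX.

Ratio r(k) = (k + 3)*(2*k - 1)/((k + 7)*(2*k - 3)).
So A=k + 3 and B=k + 7, with C=k - 3/2.
f must satisfy (k + 3)·f(k+1) − (k + 6)·f(k) = k - 3/2.
Bound: deg f ≤ 3.
Match coefficients ⇒ f(k) = -k/2.
Certificate R = B(k−1)f/C = -k*(k + 6)/(2*k - 3) gives s_k = k/((k + 3)*(k + 4)*(k + 5)).
Verify: (3 - 2*k)/(k**4 + 18*k**3 + 119*k**2 + 342*k + 360) matches t_k.

s_k = \frac{k}{\left(k + 3\right) \left(k + 4\right) \left(k + 5\right)}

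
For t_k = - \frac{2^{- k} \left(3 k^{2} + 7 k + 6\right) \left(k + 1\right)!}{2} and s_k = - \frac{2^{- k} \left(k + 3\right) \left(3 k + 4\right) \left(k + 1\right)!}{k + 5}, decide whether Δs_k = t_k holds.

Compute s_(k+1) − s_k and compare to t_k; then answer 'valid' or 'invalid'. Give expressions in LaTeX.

Invalid: residual \frac{2^{- k} \left(3 k^{3} + 22 k^{2} + 35 k + 22\right) \left(k + 1\right)!}{\left(k + 5\right) \left(k + 6\right)} ≠ 0.

s_(k+1) = -(k + 4)*(3*k + 7)*factorial(k + 2)/(2*2**k*(k + 6))
s_(k+1) − s_k = -(3*k**4 + 34*k**3 + 129*k**2 + 206*k + 136)*factorial(k + 1)/(2*2**k*(k + 5)*(k + 6))
(s_(k+1) − s_k) − t_k = (3*k**3 + 22*k**2 + 35*k + 22)*factorial(k + 1)/(2**k*(k + 5)*(k + 6))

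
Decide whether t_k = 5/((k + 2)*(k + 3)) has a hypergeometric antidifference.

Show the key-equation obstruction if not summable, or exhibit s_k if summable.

Yes. s_k = 5*k/(2*(k + 2)).

Ratio r(k) = (k + 2)/(k + 4).
Gosper form: A/B · C(k+1)/C(k) with A=k + 2, B=k + 4, C=1.
Solve (k + 2)·f(k+1) − (k + 3)·f(k) = 1.
deg f ≤ 1 (via 1,1,0).
Match coefficients ⇒ f(k) = k/2.
So s_k = (B(k−1)f/C)·t_k = (k*(k + 3)/2)·t_k = 5*k/(2*(k + 2)).
s_(k+1) − s_k = 5/(k**2 + 5*k + 6) = t_k.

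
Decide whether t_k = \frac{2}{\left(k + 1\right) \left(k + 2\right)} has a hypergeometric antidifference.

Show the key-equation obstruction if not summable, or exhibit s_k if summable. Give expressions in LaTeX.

Ratio r(k) = (k + 1)/(k + 3).
So A=k + 1 and B=k + 3, with C=1.
Need (k + 1)·f(k+1) − (k + 2)·f(k) = 1.
Degrees (1,1,0) ⇒ d ≤ 1.
Solving with deg f ≤ 1: f(k) = k.
Get s_k = R·t_k = 2*k/(k + 1) with R(k) = B(k−1)f(k)/C(k) = k*(k + 2).
Verify: 2/(k**2 + 3*k + 2) matches t_k.

Yes. s_k = \frac{2 k}{k + 1}.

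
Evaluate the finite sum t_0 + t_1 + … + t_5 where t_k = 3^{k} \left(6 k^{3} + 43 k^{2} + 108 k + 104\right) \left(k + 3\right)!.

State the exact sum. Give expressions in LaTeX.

Σ = 24866714856

r(k) = 3*(6*k**4 + 85*k**3 + 456*k**2 + 1109*k + 1044)/(6*k**3 + 43*k**2 + 108*k + 104) after simplifying.
Gosper form: A/B · C(k+1)/C(k) with A=3*k + 12, B=1, C=k**3 + 43*k**2/6 + 18*k + 52/3.
Solve (3*k + 12)·f(k+1) − (1)·f(k) = k**3 + 43*k**2/6 + 18*k + 52/3.
Bound: deg f ≤ 2.
Match coefficients ⇒ f(k) = (2*k**2 + 3*k + 4)/6.
R(k) = B(k−1)·f(k)/C(k) = (2*k**2 + 3*k + 4)/(6*k**3 + 43*k**2 + 108*k + 104); s_k = R·t_k = 3**k*(2*k**2 + 3*k + 4)*factorial(k + 3).
Check: Δs_k = 3**k*(6*k**3 + 43*k**2 + 108*k + 104)*factorial(k + 3). ✓
Σ_(k=0)^(5) t_k = s_(6) − s_(0) = 24866714880 − (24) = 24866714856.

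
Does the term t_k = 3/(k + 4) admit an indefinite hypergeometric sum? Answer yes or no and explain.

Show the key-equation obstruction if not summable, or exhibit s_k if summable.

Step 1: r(k) = (k + 4)/(k + 5).
Factor: A=k + 4; B=k + 5; C=1.
f must satisfy (k + 4)·f(k+1) − (k + 4)·f(k) = 1.
deg f ≤ 0 (via 1,1,0).
f = c0 ⇒ A·f(k+1) − B(k−1)·f(k) − C = -1. The system {-1 = 0} is inconsistent; no antidifference.

No — key equation has no polynomial f.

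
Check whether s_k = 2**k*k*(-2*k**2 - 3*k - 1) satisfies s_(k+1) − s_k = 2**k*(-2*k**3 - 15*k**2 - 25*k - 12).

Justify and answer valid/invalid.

valid; difference matches t_k

s_(k+1) = -2**(k + 1)*(k + 1)*(3*k + 2*(k + 1)**2 + 4)
s_(k+1) − s_k = 2**k*(-2*k**3 - 15*k**2 - 25*k - 12)
(s_(k+1) − s_k) − t_k = 0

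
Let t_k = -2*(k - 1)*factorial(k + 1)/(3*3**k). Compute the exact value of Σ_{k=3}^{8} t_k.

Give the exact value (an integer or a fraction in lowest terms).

Step 1: r(k) = k*(k + 2)/(3*(k - 1)).
Take A(k)=k/3 + 2/3, B(k)=1, C(k)=k - 1.
Need (k/3 + 2/3)·f(k+1) − (1)·f(k) = k - 1.
Degrees (1,0,1) ⇒ d ≤ 0.
Solve for f: f(k) = 3 (degree 0 ≤ 0).
So s_k = (B(k−1)f/C)·t_k = (3/(k - 1))·t_k = -2*factorial(k + 1)/3**k.
s_(k+1) − s_k = -2*(k - 1)*factorial(k + 1)/(3*3**k) = t_k.
Evaluate s at k=9 and k=3: -89600/243 and -16/9; difference -89168/243.

Σ = -89168/243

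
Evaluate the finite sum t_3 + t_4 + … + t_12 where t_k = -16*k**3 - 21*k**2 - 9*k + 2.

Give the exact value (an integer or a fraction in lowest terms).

Step 1: r(k) = (16*k**3 + 69*k**2 + 99*k + 44)/(16*k**3 + 21*k**2 + 9*k - 2).
Gosper form: A/B · C(k+1)/C(k) with A=1, B=1, C=k**3 + 21*k**2/16 + 9*k/16 - 1/8.
f must satisfy (1)·f(k+1) − (1)·f(k) = k**3 + 21*k**2/16 + 9*k/16 - 1/8.
deg f ≤ 4 (via 0,0,3).
A polynomial solution: f(k) = k*(4*k**3 - k**2 - 2*k - 3)/16.
Certificate R = B(k−1)f/C = k*(4*k**3 - k**2 - 2*k - 3)/(16*k**3 + 21*k**2 + 9*k - 2) gives s_k = k*(-4*k**3 + k**2 + 2*k + 3).
Check: Δs_k = -16*k**3 - 21*k**2 - 9*k + 2. ✓
Σ_(k=3)^(12) t_k = s_(13) − s_(3) = -111670 − (-270) = -111400.

Σ = -111400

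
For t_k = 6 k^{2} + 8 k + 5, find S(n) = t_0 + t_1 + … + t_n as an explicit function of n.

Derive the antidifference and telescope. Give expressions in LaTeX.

Step 1: r(k) = (6*k**2 + 20*k + 19)/(6*k**2 + 8*k + 5).
Gosper form: A/B · C(k+1)/C(k) with A=1, B=1, C=k**2 + 4*k/3 + 5/6.
Solve (1)·f(k+1) − (1)·f(k) = k**2 + 4*k/3 + 5/6.
Degrees (0,0,2) ⇒ d ≤ 3.
Solving with deg f ≤ 3: f(k) = k*(2*k**2 + k + 2)/6.
So s_k = (B(k−1)f/C)·t_k = (k*(2*k**2 + k + 2)/(6*k**2 + 8*k + 5))·t_k = k*(2*k**2 + k + 2).
s_(k+1) − s_k = 6*k**2 + 8*k + 5 = t_k.
Σ_(k=0)^n t_k = s_(n+1) − s_(0) = (2*n**3 + 7*n**2 + 10*n + 5) − (0), i.e. 2*n**3 + 7*n**2 + 10*n + 5.

S(n) = 2 n^{3} + 7 n^{2} + 10 n + 5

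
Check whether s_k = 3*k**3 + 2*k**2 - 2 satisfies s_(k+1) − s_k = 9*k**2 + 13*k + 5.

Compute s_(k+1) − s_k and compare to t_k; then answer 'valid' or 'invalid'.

s_(k+1) = 3*(k + 1)**3 + 2*(k + 1)**2 - 2
s_(k+1) − s_k = 9*k**2 + 13*k + 5
(s_(k+1) − s_k) − t_k = 0

Valid — Δs_k = t_k.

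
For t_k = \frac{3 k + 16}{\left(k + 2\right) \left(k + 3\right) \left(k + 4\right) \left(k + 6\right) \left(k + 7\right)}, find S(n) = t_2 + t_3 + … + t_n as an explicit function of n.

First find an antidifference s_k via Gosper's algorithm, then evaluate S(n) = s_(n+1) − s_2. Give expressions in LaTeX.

S(n) = \frac{n^{3} + 14 n^{2} + 61 n - 76}{160 \left(n^{3} + 14 n^{2} + 61 n + 84\right)}

t_(k+1)/t_k = (k + 2)*(k + 6)*(3*k + 19)/((k + 5)*(k + 8)*(3*k + 16)).
Take A(k)=k + 2, B(k)=k + 8, C(k)=k**2 + 31*k/3 + 80/3.
Need (k + 2)·f(k+1) − (k + 7)·f(k) = k**2 + 31*k/3 + 80/3.
Degrees (1,1,2) ⇒ d ≤ 5.
Coefficient equations give f(k) = k*(k + 4)*(k + 5)*(k**2 + 11*k + 36)/108.
Get s_k = R·t_k = k*(k**2 + 11*k + 36)/(36*(k**3 + 11*k**2 + 36*k + 36)) with R(k) = B(k−1)f(k)/C(k) = k*(k + 4)*(k + 7)*(k**2 + 11*k + 36)/(36*(3*k + 16)).
Check: Δs_k = (3*k + 16)/(k**5 + 22*k**4 + 185*k**3 + 740*k**2 + 1404*k + 1008). ✓
Telescope: S(n) = s_(n+1) − s_(2) = (n**3 + 14*n**2 + 61*n + 48)/(36*(n**3 + 14*n**2 + 61*n + 84)) − (31/1440) = (n**3 + 14*n**2 + 61*n - 76)/(160*(n**3 + 14*n**2 + 61*n + 84)).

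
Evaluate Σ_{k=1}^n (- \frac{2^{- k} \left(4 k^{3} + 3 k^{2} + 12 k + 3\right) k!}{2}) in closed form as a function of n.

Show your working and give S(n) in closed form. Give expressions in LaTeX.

S(n) = 2^{- n - 1} \left(3 \cdot 2^{n} - 4 n^{3} n! - 11 n^{2} n! - 10 n n! - 3 n!\right)

Step 1: r(k) = (4*k**4 + 19*k**3 + 45*k**2 + 52*k + 22)/(2*(4*k**3 + 3*k**2 + 12*k + 3)).
Normal form (A,B,C) = (k/2 + 1/2, 1, k**3 + 3*k**2/4 + 3*k + 3/4).
Set up (k/2 + 1/2)·f(k+1) − (1)·f(k) − (k**3 + 3*k**2/4 + 3*k + 3/4) = 0.
Degrees (1,0,3) ⇒ d ≤ 2.
Match coefficients ⇒ f(k) = k*(4*k - 1)/2.
Certificate R = B(k−1)f/C = 2*k*(4*k - 1)/(4*k**3 + 3*k**2 + 12*k + 3) gives s_k = -k*(4*k - 1)*factorial(k)/2**k.
s_(k+1) − s_k = -(4*k**3 + 3*k**2 + 12*k + 3)*factorial(k)/(2*2**k) = t_k.
Telescope: S(n) = s_(n+1) − s_(1) = -2**(-n - 1)*(n + 1)*(4*n + 3)*factorial(n + 1) − (-3/2) = 2**(-n - 1)*(3*2**n - 4*n**3*factorial(n) - 11*n**2*factorial(n) - 10*n*factorial(n) - 3*factorial(n)).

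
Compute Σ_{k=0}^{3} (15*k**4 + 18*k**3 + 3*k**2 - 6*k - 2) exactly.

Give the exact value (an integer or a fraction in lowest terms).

Σ = 2116

Step 1: r(k) = (15*k**4 + 78*k**3 + 147*k**2 + 114*k + 28)/(15*k**4 + 18*k**3 + 3*k**2 - 6*k - 2).
Gosper form: A/B · C(k+1)/C(k) with A=1, B=1, C=k**4 + 6*k**3/5 + k**2/5 - 2*k/5 - 2/15.
Set up (1)·f(k+1) − (1)·f(k) − (k**4 + 6*k**3/5 + k**2/5 - 2*k/5 - 2/15) = 0.
Bound: deg f ≤ 5.
Solving with deg f ≤ 5: f(k) = k*(3*k**4 - 3*k**3 - 3*k**2 + 1)/15.
So s_k = (B(k−1)f/C)·t_k = (k*(3*k**4 - 3*k**3 - 3*k**2 + 1)/(15*k**4 + 18*k**3 + 3*k**2 - 6*k - 2))·t_k = 3*k**5 - 3*k**4 - 3*k**3 + k.
Verify: 15*k**4 + 18*k**3 + 3*k**2 - 6*k - 2 matches t_k.
Σ_(k=0)^(3) t_k = s_(4) − s_(0) = 2116 − (0) = 2116.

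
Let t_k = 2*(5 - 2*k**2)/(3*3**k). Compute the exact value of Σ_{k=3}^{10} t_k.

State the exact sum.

t_(k+1)/t_k = (2*(k + 1)**2 - 5)/(3*(2*k**2 - 5)).
Take A(k)=1/3, B(k)=1, C(k)=k**2 - 5/2.
Set up (1/3)·f(k+1) − (1)·f(k) − (k**2 - 5/2) = 0.
Degrees (0,0,2) ⇒ d ≤ 2.
Solving with deg f ≤ 2: f(k) = -3*(2*k**2 + 2*k - 3)/4.
Certificate R = B(k−1)f/C = -3*(2*k**2 + 2*k - 3)/(2*(2*k**2 - 5)) gives s_k = (2*k**2 + 2*k - 3)/3**k.
Verify: 2*(5 - 2*k**2)/(3*3**k) matches t_k.
Σ_(k=3)^(10) t_k = s_(11) − s_(3) = 29/19683 − (7/9) = -15280/19683.

Σ = -15280/19683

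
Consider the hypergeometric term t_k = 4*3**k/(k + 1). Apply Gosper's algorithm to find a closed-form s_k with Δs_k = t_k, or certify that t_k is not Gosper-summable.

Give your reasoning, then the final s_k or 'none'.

no hypergeometric antidifference exists

Step 1: r(k) = 3*(k + 1)/(k + 2).
So A=3*k + 3 and B=k + 2, with C=1.
f must satisfy (3*k + 3)·f(k+1) − (k + 1)·f(k) = 1.
Degrees (1,1,0) ⇒ d ≤ -1.
Bound -1 < 0, so the key equation has no polynomial solution.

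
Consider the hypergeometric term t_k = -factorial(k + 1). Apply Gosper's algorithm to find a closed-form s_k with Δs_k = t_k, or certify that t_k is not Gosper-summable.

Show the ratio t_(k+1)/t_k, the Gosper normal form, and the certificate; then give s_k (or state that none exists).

none (Gosper's algorithm certifies no s_k)

The ratio is k + 2.
Gosper form: A/B · C(k+1)/C(k) with A=k + 2, B=1, C=1.
Need (k + 2)·f(k+1) − (1)·f(k) = 1.
d = -1 from the (1,0,0) case.
d = -1 < 0 ⇒ no nonzero polynomial f; not summable.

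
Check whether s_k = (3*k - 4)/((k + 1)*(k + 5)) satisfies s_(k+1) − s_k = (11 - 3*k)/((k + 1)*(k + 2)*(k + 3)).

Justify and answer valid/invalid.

Invalid: residual 3*(6*k**2 + 9*k - 67)/(k**5 + 17*k**4 + 107*k**3 + 307*k**2 + 396*k + 180) ≠ 0.

s_(k+1) = (3*k - 1)/((k + 2)*(k + 6))
s_(k+1) − s_k = (-3*k**2 + 5*k + 43)/(k**4 + 14*k**3 + 65*k**2 + 112*k + 60)
(s_(k+1) − s_k) − t_k = 3*(6*k**2 + 9*k - 67)/(k**5 + 17*k**4 + 107*k**3 + 307*k**2 + 396*k + 180)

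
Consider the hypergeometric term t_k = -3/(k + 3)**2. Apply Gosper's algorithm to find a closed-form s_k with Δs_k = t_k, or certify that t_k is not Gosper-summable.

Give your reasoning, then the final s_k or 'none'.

Step 1: r(k) = (k + 3)**2/(k + 4)**2.
A = k**2 + 6*k + 9, B = k**2 + 8*k + 16, C = 1.
f must satisfy (k**2 + 6*k + 9)·f(k+1) − (k**2 + 6*k + 9)·f(k) = 1.
d = 0 from the (2,2,0) case.
Put f(k) = c0: A·f(k+1) − B(k−1)·f(k) − C = -1; need -1 = 0 — inconsistent ⇒ no f, not summable.

none — t_k is not Gosper-summable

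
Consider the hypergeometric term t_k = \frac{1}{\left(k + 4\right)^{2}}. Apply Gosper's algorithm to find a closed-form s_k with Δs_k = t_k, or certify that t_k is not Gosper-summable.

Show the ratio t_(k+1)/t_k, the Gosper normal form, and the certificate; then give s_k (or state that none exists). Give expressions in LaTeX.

The ratio is (k + 4)**2/(k + 5)**2.
Normal form (A,B,C) = (k**2 + 8*k + 16, k**2 + 10*k + 25, 1).
Need (k**2 + 8*k + 16)·f(k+1) − (k**2 + 8*k + 16)·f(k) = 1.
Bound: deg f ≤ 0.
Write f(k) = c0. Then LHS − RHS = -1, requiring -1 = 0: contradictory. No certificate.

none — t_k is not Gosper-summable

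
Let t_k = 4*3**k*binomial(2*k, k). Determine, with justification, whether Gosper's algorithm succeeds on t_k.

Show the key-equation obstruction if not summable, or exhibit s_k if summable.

No — t_k has no hypergeometric antidifference.

t_(k+1)/t_k = 6*(2*k + 1)/(k + 1).
Gosper form: A/B · C(k+1)/C(k) with A=12*k + 6, B=k + 1, C=1.
Key eq: (12*k + 6)·f(k+1) = (k)·f(k) + (1).
deg f ≤ -1 (via 1,1,0).
Bound -1 < 0, so the key equation has no polynomial solution.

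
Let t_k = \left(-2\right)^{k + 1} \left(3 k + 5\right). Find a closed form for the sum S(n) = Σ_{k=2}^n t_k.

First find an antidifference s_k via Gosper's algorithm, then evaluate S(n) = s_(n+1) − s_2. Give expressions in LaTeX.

Ratio r(k) = 2*(-3*k - 8)/(3*k + 5).
Gosper form: A/B · C(k+1)/C(k) with A=-2, B=1, C=k + 5/3.
Need (-2)·f(k+1) − (1)·f(k) = k + 5/3.
d = 1 from the (0,0,1) case.
Solve for f: f(k) = -(k + 1)/3 (degree 1 ≤ 1).
R(k) = B(k−1)·f(k)/C(k) = -(k + 1)/(3*k + 5); s_k = R·t_k = 2*(-2)**k*(k + 1).
Check: Δs_k = (-2)**(k + 1)*(3*k + 5). ✓
Telescope: S(n) = s_(n+1) − s_(2) = (-2)**(n + 2)*(-n - 2) − (24) = -4*(-2)**n*n + 4*(-2)**(n + 1) - 24.

S(n) = - 4 \left(-2\right)^{n} n + 4 \left(-2\right)^{n + 1} - 24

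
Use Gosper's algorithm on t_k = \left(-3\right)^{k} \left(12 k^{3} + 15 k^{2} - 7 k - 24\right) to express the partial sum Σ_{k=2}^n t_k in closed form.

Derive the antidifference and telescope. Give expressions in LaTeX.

S(n) = 9 \left(-3\right)^{n} n^{3} + 18 \left(-3\right)^{n} n^{2} - 3 \left(-3\right)^{n} n - 21 \left(-3\right)^{n} + 9

r(k) = 3*(-12*k**3 - 51*k**2 - 59*k + 4)/(12*k**3 + 15*k**2 - 7*k - 24) after simplifying.
Factor: A=-3; B=1; C=k**3 + 5*k**2/4 - 7*k/12 - 2.
Need (-3)·f(k+1) − (1)·f(k) = k**3 + 5*k**2/4 - 7*k/12 - 2.
Bound: deg f ≤ 3.
A polynomial solution: f(k) = -(3*k**3 - 3*k**2 - 4*k - 3)/12.
Get s_k = R·t_k = (-3)**k*(-3*k**3 + 3*k**2 + 4*k + 3) with R(k) = B(k−1)f(k)/C(k) = -(3*k**3 - 3*k**2 - 4*k - 3)/(12*k**3 + 15*k**2 - 7*k - 24).
Δs = (-3)**k*(12*k**3 + 15*k**2 - 7*k - 24), as required.
Σ_(k=2)^n t_k = s_(n+1) − s_(2) = ((-3)**(n + 1)*(-3*n**3 - 6*n**2 + n + 7)) − (-9), i.e. 9*(-3)**n*n**3 + 18*(-3)**n*n**2 - 3*(-3)**n*n - 21*(-3)**n + 9.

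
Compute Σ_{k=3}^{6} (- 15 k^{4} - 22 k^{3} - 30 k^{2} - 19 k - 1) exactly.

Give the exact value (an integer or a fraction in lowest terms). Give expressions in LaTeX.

t_(k+1)/t_k = (15*k**4 + 82*k**3 + 186*k**2 + 205*k + 87)/(15*k**4 + 22*k**3 + 30*k**2 + 19*k + 1).
So A=1 and B=1, with C=k**4 + 22*k**3/15 + 2*k**2 + 19*k/15 + 1/15.
Set up (1)·f(k+1) − (1)·f(k) − (k**4 + 22*k**3/15 + 2*k**2 + 19*k/15 + 1/15) = 0.
Degrees (0,0,4) ⇒ d ≤ 5.
Solve for f: f(k) = k*(3*k**4 - 2*k**3 + 4*k**2 - 4)/15 (degree 5 ≤ 5).
R(k) = B(k−1)·f(k)/C(k) = k*(3*k**4 - 2*k**3 + 4*k**2 - 4)/(15*k**4 + 22*k**3 + 30*k**2 + 19*k + 1); s_k = R·t_k = k*(-3*k**4 + 2*k**3 - 4*k**2 + 4).
Verify: -15*k**4 - 22*k**3 - 30*k**2 - 19*k - 1 matches t_k.
Telescoping: Σ = s_(7) − s_(3) = -46963 − (-663) = -46300.

Σ = -46300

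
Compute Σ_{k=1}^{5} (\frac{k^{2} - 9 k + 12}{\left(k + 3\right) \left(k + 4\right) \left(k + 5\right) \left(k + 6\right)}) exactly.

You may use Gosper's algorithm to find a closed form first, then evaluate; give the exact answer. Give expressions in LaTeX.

Σ = -1/990

The ratio is (k + 3)*(-9*k + (k + 1)**2 + 3)/((k + 7)*(k**2 - 9*k + 12)).
Normal form (A,B,C) = (k + 3, k + 7, k**2 - 9*k + 12).
Solve (k + 3)·f(k+1) − (k + 6)·f(k) = k**2 - 9*k + 12.
From deg A=1, deg B=1, deg C=2: d=3.
Solve for f: f(k) = k*(k**2 - 3*k + 62)/15 (degree 3 ≤ 3).
R(k) = B(k−1)·f(k)/C(k) = k*(k + 6)*(k**2 - 3*k + 62)/(15*(k**2 - 9*k + 12)); s_k = R·t_k = k*(k**2 - 3*k + 62)/(15*(k + 3)*(k + 4)*(k + 5)).
Check: Δs_k = (k**2 - 9*k + 12)/(k**4 + 18*k**3 + 119*k**2 + 342*k + 360). ✓
Sum = s_(6) − s_(1); s_(6) = 16/495, s_(1) = 1/30 ⇒ -1/990.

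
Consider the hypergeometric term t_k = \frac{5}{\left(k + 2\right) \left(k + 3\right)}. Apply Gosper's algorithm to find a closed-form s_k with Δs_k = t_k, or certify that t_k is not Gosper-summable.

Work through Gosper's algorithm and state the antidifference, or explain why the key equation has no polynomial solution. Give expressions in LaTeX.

s_k = \frac{5 k}{2 \left(k + 2\right)}

t_(k+1)/t_k = (k + 2)/(k + 4).
Normal form (A,B,C) = (k + 2, k + 4, 1).
f must satisfy (k + 2)·f(k+1) − (k + 3)·f(k) = 1.
d = 1 from the (1,1,0) case.
Solving with deg f ≤ 1: f(k) = k/2.
Certificate R = B(k−1)f/C = k*(k + 3)/2 gives s_k = 5*k/(2*(k + 2)).
s_(k+1) − s_k = 5/(k**2 + 5*k + 6) = t_k.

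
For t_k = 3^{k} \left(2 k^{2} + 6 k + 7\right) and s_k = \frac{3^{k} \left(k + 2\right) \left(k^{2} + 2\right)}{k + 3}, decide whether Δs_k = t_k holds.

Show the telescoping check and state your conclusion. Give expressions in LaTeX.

Invalid: residual \frac{3^{k} \left(- 2 k^{3} - 11 k^{2} - 25 k - 19\right)}{k^{2} + 7 k + 12} ≠ 0.

s_(k+1) = 3**(k + 1)*(k + 3)*((k + 1)**2 + 2)/(k + 4)
s_(k+1) − s_k = 3**k*(2*k**4 + 18*k**3 + 62*k**2 + 96*k + 65)/(k**2 + 7*k + 12)
(s_(k+1) − s_k) − t_k = 3**k*(-2*k**3 - 11*k**2 - 25*k - 19)/(k**2 + 7*k + 12)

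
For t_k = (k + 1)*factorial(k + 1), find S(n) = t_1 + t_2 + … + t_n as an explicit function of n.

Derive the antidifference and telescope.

t_(k+1)/t_k = (k + 2)**2/(k + 1).
So A=k + 2 and B=1, with C=k + 1.
f must satisfy (k + 2)·f(k+1) − (1)·f(k) = k + 1.
Degrees (1,0,1) ⇒ d ≤ 0.
Coefficient equations give f(k) = 1.
Certificate R = B(k−1)f/C = 1/(k + 1) gives s_k = factorial(k + 1).
Check: Δs_k = (k + 1)*factorial(k + 1). ✓
Telescope: S(n) = s_(n+1) − s_(1) = factorial(n + 2) − (2) = factorial(n + 2) - 2.

S(n) = factorial(n + 2) - 2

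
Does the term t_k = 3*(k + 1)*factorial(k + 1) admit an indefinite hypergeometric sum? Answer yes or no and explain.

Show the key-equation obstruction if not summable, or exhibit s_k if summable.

Yes. s_k = 3*factorial(k + 1).

r(k) = (k + 2)**2/(k + 1) after simplifying.
Gosper form: A/B · C(k+1)/C(k) with A=k + 2, B=1, C=k + 1.
Set up (k + 2)·f(k+1) − (1)·f(k) − (k + 1) = 0.
d = 0 from the (1,0,1) case.
Coefficient equations give f(k) = 1.
Then R = B(k−1)f/C = 1/(k + 1), so s_k = R(k)·t_k = 3*factorial(k + 1).
Δs = 3*(k + 1)*factorial(k + 1), as required.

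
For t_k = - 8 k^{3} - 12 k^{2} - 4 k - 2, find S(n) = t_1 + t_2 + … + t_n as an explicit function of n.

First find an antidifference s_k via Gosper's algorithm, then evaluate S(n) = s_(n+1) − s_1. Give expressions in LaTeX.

t_(k+1)/t_k = (4*k**3 + 18*k**2 + 26*k + 13)/(4*k**3 + 6*k**2 + 2*k + 1).
Take A(k)=1, B(k)=1, C(k)=k**3 + 3*k**2/2 + k/2 + 1/4.
Key eq: (1)·f(k+1) = (1)·f(k) + (k**3 + 3*k**2/2 + k/2 + 1/4).
d = 4 from the (0,0,3) case.
Solve for f: f(k) = k*(k**3 - k + 1)/4 (degree 4 ≤ 4).
Get s_k = R·t_k = 2*k*(-k**3 + k - 1) with R(k) = B(k−1)f(k)/C(k) = k*(k**3 - k + 1)/(4*k**3 + 6*k**2 + 2*k + 1).
Δs = -8*k**3 - 12*k**2 - 4*k - 2, as required.
s_(n+1) = -2*n**4 - 8*n**3 - 10*n**2 - 6*n - 2 and s_(1) = -2, so S(n) = 2*n*(-n**3 - 4*n**2 - 5*n - 3).

S(n) = 2 n \left(- n^{3} - 4 n^{2} - 5 n - 3\right)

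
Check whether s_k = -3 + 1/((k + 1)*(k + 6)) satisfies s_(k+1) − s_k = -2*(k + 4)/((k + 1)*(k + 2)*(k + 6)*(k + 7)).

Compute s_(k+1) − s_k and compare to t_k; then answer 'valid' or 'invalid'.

s_(k+1) = -3 + 1/((k + 2)*(k + 7))
s_(k+1) − s_k = 2*(-k - 4)/(k**4 + 16*k**3 + 83*k**2 + 152*k + 84)
(s_(k+1) − s_k) − t_k = 0

valid; difference matches t_k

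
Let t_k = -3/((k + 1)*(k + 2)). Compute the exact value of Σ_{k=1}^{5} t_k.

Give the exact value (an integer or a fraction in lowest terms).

Σ = -15/14

The ratio is (k + 1)/(k + 3).
Normal form (A,B,C) = (k + 1, k + 3, 1).
f must satisfy (k + 1)·f(k+1) − (k + 2)·f(k) = 1.
deg f ≤ 1 (via 1,1,0).
Match coefficients ⇒ f(k) = k.
Get s_k = R·t_k = -3*k/(k + 1) with R(k) = B(k−1)f(k)/C(k) = k*(k + 2).
Check: Δs_k = -3/(k**2 + 3*k + 2). ✓
Σ_(k=1)^(5) t_k = s_(6) − s_(1) = -18/7 − (-3/2) = -15/14.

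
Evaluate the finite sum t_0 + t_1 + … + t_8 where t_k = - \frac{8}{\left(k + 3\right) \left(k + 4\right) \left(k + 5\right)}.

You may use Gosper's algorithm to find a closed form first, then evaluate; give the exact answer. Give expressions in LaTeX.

Σ = -4/13

The ratio is (k + 3)/(k + 6).
A = k + 3, B = k + 6, C = 1.
f must satisfy (k + 3)·f(k+1) − (k + 5)·f(k) = 1.
d = 2 from the (1,1,0) case.
Match coefficients ⇒ f(k) = k*(k + 7)/24.
R(k) = B(k−1)·f(k)/C(k) = k*(k + 5)*(k + 7)/24; s_k = R·t_k = k*(-k - 7)/(3*(k + 3)*(k + 4)).
Δs = -8/(k**3 + 12*k**2 + 47*k + 60), as required.
Evaluate s at k=9 and k=0: -4/13 and 0; difference -4/13.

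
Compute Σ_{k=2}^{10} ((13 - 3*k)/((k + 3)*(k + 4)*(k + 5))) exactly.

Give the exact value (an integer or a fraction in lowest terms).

Σ = 1/70

r(k) = (k + 3)*(3*k - 10)/((k + 6)*(3*k - 13)) after simplifying.
Factor: A=k + 3; B=k + 6; C=k - 13/3.
f must satisfy (k + 3)·f(k+1) − (k + 5)·f(k) = k - 13/3.
From deg A=1, deg B=1, deg C=1: d=2.
A polynomial solution: f(k) = -k*(k + 25)/18.
Get s_k = R·t_k = k*(k + 25)/(6*(k + 3)*(k + 4)) with R(k) = B(k−1)f(k)/C(k) = -k*(k + 5)*(k + 25)/(6*(3*k - 13)).
Verify: (13 - 3*k)/(k**3 + 12*k**2 + 47*k + 60) matches t_k.
Sum = s_(11) − s_(2); s_(11) = 11/35, s_(2) = 3/10 ⇒ 1/70.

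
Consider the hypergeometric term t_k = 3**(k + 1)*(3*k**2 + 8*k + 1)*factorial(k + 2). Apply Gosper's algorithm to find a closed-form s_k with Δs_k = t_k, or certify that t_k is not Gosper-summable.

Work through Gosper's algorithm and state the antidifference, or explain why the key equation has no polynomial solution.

Ratio r(k) = 3*(3*k**3 + 23*k**2 + 54*k + 36)/(3*k**2 + 8*k + 1).
A = 3*k + 9, B = 1, C = k**2 + 8*k/3 + 1/3.
f must satisfy (3*k + 9)·f(k+1) − (1)·f(k) = k**2 + 8*k/3 + 1/3.
From deg A=1, deg B=0, deg C=2: d=1.
Coefficient equations give f(k) = (k - 1)/3.
Get s_k = R·t_k = 3**(k + 1)*(k - 1)*factorial(k + 2) with R(k) = B(k−1)f(k)/C(k) = (k - 1)/(3*k**2 + 8*k + 1).
Verify: 3**(k + 1)*(3*k**2 + 8*k + 1)*factorial(k + 2) matches t_k.

s_k = 3**(k + 1)*(k - 1)*factorial(k + 2)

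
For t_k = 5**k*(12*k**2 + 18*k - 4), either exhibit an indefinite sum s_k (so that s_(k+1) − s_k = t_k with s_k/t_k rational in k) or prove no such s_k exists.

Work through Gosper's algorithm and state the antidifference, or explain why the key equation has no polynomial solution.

Compute t_(k+1)/t_k: get 5*(6*k**2 + 21*k + 13)/(6*k**2 + 9*k - 2).
Take A(k)=5, B(k)=1, C(k)=k**2 + 3*k/2 - 1/3.
Set up (5)·f(k+1) − (1)·f(k) − (k**2 + 3*k/2 - 1/3) = 0.
deg f ≤ 2 (via 0,0,2).
A polynomial solution: f(k) = (3*k**2 - 3*k - 1)/12.
Then R = B(k−1)f/C = (3*k**2 - 3*k - 1)/(2*(6*k**2 + 9*k - 2)), so s_k = R(k)·t_k = 5**k*(3*k**2 - 3*k - 1).
Check: Δs_k = 5**k*(12*k**2 + 18*k - 4). ✓

s_k = 5**k*(3*k**2 - 3*k - 1)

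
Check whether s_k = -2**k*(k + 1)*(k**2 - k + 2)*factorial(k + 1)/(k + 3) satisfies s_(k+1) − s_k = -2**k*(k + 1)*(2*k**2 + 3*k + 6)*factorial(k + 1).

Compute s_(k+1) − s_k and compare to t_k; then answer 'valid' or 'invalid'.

Invalid: residual 2**(k + 1)*(2*k**4 + 11*k**3 + 23*k**2 + 34*k + 16)*factorial(k + 1)/((k + 3)*(k + 4)) ≠ 0.

s_(k+1) = -2**(k + 1)*(k + 2)*(k**2 + k + 2)*factorial(k + 2)/(k + 4)
s_(k+1) − s_k = -2**k*(2*k**5 + 15*k**4 + 46*k**3 + 83*k**2 + 82*k + 40)*factorial(k + 1)/((k + 3)*(k + 4))
(s_(k+1) − s_k) − t_k = 2**(k + 1)*(2*k**4 + 11*k**3 + 23*k**2 + 34*k + 16)*factorial(k + 1)/((k + 3)*(k + 4))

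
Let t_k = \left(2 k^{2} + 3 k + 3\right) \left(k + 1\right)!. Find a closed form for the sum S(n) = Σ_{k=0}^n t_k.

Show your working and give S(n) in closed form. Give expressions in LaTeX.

S(n) = 2 n \left(n + 2\right)! + \left(n + 2\right)! + 1

Step 1: r(k) = (k + 2)*(3*k + 2*(k + 1)**2 + 6)/(2*k**2 + 3*k + 3).
Factor: A=k + 2; B=1; C=k**2 + 3*k/2 + 3/2.
f must satisfy (k + 2)·f(k+1) − (1)·f(k) = k**2 + 3*k/2 + 3/2.
From deg A=1, deg B=0, deg C=2: d=1.
A polynomial solution: f(k) = (2*k - 1)/2.
Get s_k = R·t_k = (2*k - 1)*factorial(k + 1) with R(k) = B(k−1)f(k)/C(k) = (2*k - 1)/(2*k**2 + 3*k + 3).
Δs = (2*k**2 + 3*k + 3)*factorial(k + 1), as required.
Σ_(k=0)^n t_k = s_(n+1) − s_(0) = ((2*n + 1)*factorial(n + 2)) − (-1), i.e. 2*n*factorial(n + 2) + factorial(n + 2) + 1.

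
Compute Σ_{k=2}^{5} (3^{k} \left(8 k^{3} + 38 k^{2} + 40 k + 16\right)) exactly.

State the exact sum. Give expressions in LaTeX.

Σ = 652860

r(k) = 3*(4*k**3 + 31*k**2 + 70*k + 51)/(4*k**3 + 19*k**2 + 20*k + 8) after simplifying.
Factor: A=3; B=1; C=k**3 + 19*k**2/4 + 5*k + 2.
Solve (3)·f(k+1) − (1)·f(k) = k**3 + 19*k**2/4 + 5*k + 2.
d = 3 from the (0,0,3) case.
Match coefficients ⇒ f(k) = (k + 1)*(4*k**2 - 3*k + 2)/8.
Then R = B(k−1)f/C = (k + 1)*(4*k**2 - 3*k + 2)/(2*(4*k**3 + 19*k**2 + 20*k + 8)), so s_k = R(k)·t_k = 3**k*(4*k**3 + k**2 - k + 2).
s_(k+1) − s_k = 3**k*(8*k**3 + 38*k**2 + 40*k + 16) = t_k.
Sum = s_(6) − s_(2); s_(6) = 653184, s_(2) = 324 ⇒ 652860.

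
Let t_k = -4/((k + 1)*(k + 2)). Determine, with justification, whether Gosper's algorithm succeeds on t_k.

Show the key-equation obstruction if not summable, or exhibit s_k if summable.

Yes. s_k = -4*k/(k + 1).

Ratio r(k) = (k + 1)/(k + 3).
So A=k + 1 and B=k + 3, with C=1.
Set up (k + 1)·f(k+1) − (k + 2)·f(k) − (1) = 0.
Bound: deg f ≤ 1.
Solving with deg f ≤ 1: f(k) = k.
Get s_k = R·t_k = -4*k/(k + 1) with R(k) = B(k−1)f(k)/C(k) = k*(k + 2).
Verify: -4/(k**2 + 3*k + 2) matches t_k.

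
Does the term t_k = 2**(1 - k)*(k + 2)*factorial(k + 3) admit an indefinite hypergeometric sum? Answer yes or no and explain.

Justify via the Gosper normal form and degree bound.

Compute t_(k+1)/t_k: get (k + 3)*(k + 4)/(2*(k + 2)).
Factor: A=k/2 + 2; B=1; C=k + 2.
Solve (k/2 + 2)·f(k+1) − (1)·f(k) = k + 2.
Bound: deg f ≤ 0.
Solving with deg f ≤ 0: f(k) = 2.
Certificate R = B(k−1)f/C = 2/(k + 2) gives s_k = 2**(2 - k)*factorial(k + 3).
Verify: 2**(1 - k)*(k + 2)*factorial(k + 3) matches t_k.

Yes. s_k = 2**(2 - k)*factorial(k + 3).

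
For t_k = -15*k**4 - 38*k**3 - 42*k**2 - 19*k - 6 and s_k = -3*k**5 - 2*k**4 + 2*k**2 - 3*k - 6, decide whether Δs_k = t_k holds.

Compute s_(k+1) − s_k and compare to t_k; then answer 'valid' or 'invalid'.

Valid: the claim telescopes to t_k.

s_(k+1) = -3*k - 3*(k + 1)**5 - 2*(k + 1)**4 + 2*(k + 1)**2 - 9
s_(k+1) − s_k = -15*k**4 - 38*k**3 - 42*k**2 - 19*k - 6
(s_(k+1) − s_k) − t_k = 0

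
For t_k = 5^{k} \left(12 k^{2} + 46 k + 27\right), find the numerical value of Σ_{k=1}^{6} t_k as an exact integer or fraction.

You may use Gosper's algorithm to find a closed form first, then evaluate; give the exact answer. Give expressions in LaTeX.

Step 1: r(k) = 5*(12*k**2 + 70*k + 85)/(12*k**2 + 46*k + 27).
Normal form (A,B,C) = (5, 1, k**2 + 23*k/6 + 9/4).
Solve (5)·f(k+1) − (1)·f(k) = k**2 + 23*k/6 + 9/4.
deg f ≤ 2 (via 0,0,2).
Coefficient equations give f(k) = (3*k**2 + 4*k - 2)/12.
Then R = B(k−1)f/C = (3*k**2 + 4*k - 2)/(12*k**2 + 46*k + 27), so s_k = R(k)·t_k = 5**k*(3*k**2 + 4*k - 2).
Check: Δs_k = 5**k*(12*k**2 + 46*k + 27). ✓
Telescoping: Σ = s_(7) − s_(1) = 13515625 − (25) = 13515600.

Σ = 13515600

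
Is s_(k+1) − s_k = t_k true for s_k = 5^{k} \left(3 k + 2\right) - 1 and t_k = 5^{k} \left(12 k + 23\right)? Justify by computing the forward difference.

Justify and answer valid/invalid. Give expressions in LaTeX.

s_(k+1) = 5**(k + 1)*(3*k + 5) - 1
s_(k+1) − s_k = 5**k*(12*k + 23)
(s_(k+1) − s_k) − t_k = 0

valid (s_(k+1) − s_k reduces to t_k)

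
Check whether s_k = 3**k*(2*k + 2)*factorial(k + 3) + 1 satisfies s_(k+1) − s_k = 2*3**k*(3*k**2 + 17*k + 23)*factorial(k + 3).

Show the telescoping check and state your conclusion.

s_(k+1) = 3**(k + 1)*(2*k + 4)*factorial(k + 4) + 1
s_(k+1) − s_k = 2*3**k*(3*k**2 + 17*k + 23)*factorial(k + 3)
(s_(k+1) − s_k) − t_k = 0

valid (s_(k+1) − s_k reduces to t_k)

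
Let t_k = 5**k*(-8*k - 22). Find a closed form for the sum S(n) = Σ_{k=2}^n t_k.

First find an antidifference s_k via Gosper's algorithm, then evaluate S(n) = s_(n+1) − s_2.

t_(k+1)/t_k = 5*(4*k + 15)/(4*k + 11).
Normal form (A,B,C) = (5, 1, k + 11/4).
Need (5)·f(k+1) − (1)·f(k) = k + 11/4.
Bound: deg f ≤ 1.
Solving with deg f ≤ 1: f(k) = (2*k + 3)/8.
Get s_k = R·t_k = 5**k*(-2*k - 3) with R(k) = B(k−1)f(k)/C(k) = (2*k + 3)/(2*(4*k + 11)).
s_(k+1) − s_k = 5**k*(-8*k - 22) = t_k.
Evaluate: s_(n+1) = 5**(n + 1)*(-2*n - 5); subtract s_(2) = -175 ⇒ S(n) = -10*5**n*n - 25*5**n + 175.

S(n) = -10*5**n*n - 25*5**n + 175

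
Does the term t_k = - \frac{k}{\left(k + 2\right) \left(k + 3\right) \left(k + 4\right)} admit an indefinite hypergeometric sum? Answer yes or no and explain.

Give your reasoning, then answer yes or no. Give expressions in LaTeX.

Yes. s_k = \frac{k \left(1 - k\right)}{6 \left(k + 2\right) \left(k + 3\right)}.

The ratio is (k + 1)*(k + 2)/(k*(k + 5)).
So A=k + 2 and B=k + 5, with C=k.
Key eq: (k + 2)·f(k+1) = (k + 4)·f(k) + (k).
Bound: deg f ≤ 2.
Solve for f: f(k) = k*(k - 1)/6 (degree 2 ≤ 2).
R(k) = B(k−1)·f(k)/C(k) = (k - 1)*(k + 4)/6; s_k = R·t_k = k*(1 - k)/(6*(k + 2)*(k + 3)).
Check: Δs_k = -k/(k**3 + 9*k**2 + 26*k + 24). ✓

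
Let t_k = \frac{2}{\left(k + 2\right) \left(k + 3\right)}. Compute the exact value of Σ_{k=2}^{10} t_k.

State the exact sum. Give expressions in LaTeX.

Ratio r(k) = (k + 2)/(k + 4).
Take A(k)=k + 2, B(k)=k + 4, C(k)=1.
f must satisfy (k + 2)·f(k+1) − (k + 3)·f(k) = 1.
From deg A=1, deg B=1, deg C=0: d=1.
Match coefficients ⇒ f(k) = k/2.
Then R = B(k−1)f/C = k*(k + 3)/2, so s_k = R(k)·t_k = k/(k + 2).
Check: Δs_k = 2/(k**2 + 5*k + 6). ✓
Telescoping: Σ = s_(11) − s_(2) = 11/13 − (1/2) = 9/26.

Σ = 9/26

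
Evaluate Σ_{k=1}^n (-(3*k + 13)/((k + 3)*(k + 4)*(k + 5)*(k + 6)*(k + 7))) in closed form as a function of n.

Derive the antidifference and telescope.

Ratio r(k) = (k + 3)*(3*k + 16)/((k + 8)*(3*k + 13)).
So A=k + 3 and B=k + 8, with C=k + 13/3.
Solve (k + 3)·f(k+1) − (k + 7)·f(k) = k + 13/3.
Bound: deg f ≤ 4.
Solve for f: f(k) = k*(k + 4)*(k**2 + 14*k + 63)/270 (degree 4 ≤ 4).
Get s_k = R·t_k = k*(-k**2 - 14*k - 63)/(90*(k**3 + 14*k**2 + 63*k + 90)) with R(k) = B(k−1)f(k)/C(k) = k*(k + 4)*(k + 7)*(k**2 + 14*k + 63)/(90*(3*k + 13)).
Δs = (-3*k - 13)/(k**5 + 25*k**4 + 245*k**3 + 1175*k**2 + 2754*k + 2520), as required.
s_(n+1) = (-n**3 - 17*n**2 - 94*n - 78)/(90*(n**3 + 17*n**2 + 94*n + 168)) and s_(1) = -13/2520, so S(n) = n*(-n**2 - 17*n - 94)/(168*(n**3 + 17*n**2 + 94*n + 168)).

S(n) = n*(-n**2 - 17*n - 94)/(168*(n**3 + 17*n**2 + 94*n + 168))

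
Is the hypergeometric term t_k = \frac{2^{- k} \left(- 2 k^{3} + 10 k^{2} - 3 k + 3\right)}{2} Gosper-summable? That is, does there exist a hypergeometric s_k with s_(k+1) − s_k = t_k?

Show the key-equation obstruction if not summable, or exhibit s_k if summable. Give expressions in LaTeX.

The ratio is (2*k**3 - 4*k**2 - 11*k - 8)/(2*(2*k**3 - 10*k**2 + 3*k - 3)).
So A=1/2 and B=1, with C=k**3 - 5*k**2 + 3*k/2 - 3/2.
Solve (1/2)·f(k+1) − (1)·f(k) = k**3 - 5*k**2 + 3*k/2 - 3/2.
Bound: deg f ≤ 3.
Match coefficients ⇒ f(k) = -2*k**3 + 4*k**2 - k + 4.
R(k) = B(k−1)·f(k)/C(k) = -2*(2*k**3 - 4*k**2 + k - 4)/(2*k**3 - 10*k**2 + 3*k - 3); s_k = R·t_k = (2*k**3 - 4*k**2 + k - 4)/2**k.
s_(k+1) − s_k = (-2*k**3 + 10*k**2 - 3*k + 3)/(2*2**k) = t_k.

Yes. s_k = 2^{- k} \left(2 k^{3} - 4 k^{2} + k - 4\right).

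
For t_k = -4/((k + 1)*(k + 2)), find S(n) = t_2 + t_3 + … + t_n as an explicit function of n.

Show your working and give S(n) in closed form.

Compute t_(k+1)/t_k: get (k + 1)/(k + 3).
A = k + 1, B = k + 3, C = 1.
Need (k + 1)·f(k+1) − (k + 2)·f(k) = 1.
From deg A=1, deg B=1, deg C=0: d=1.
Solve for f: f(k) = k (degree 1 ≤ 1).
Then R = B(k−1)f/C = k*(k + 2), so s_k = R(k)·t_k = -4*k/(k + 1).
Check: Δs_k = -4/(k**2 + 3*k + 2). ✓
Telescope: S(n) = s_(n+1) − s_(2) = 4*(-n - 1)/(n + 2) − (-8/3) = 4*(1 - n)/(3*(n + 2)).

S(n) = 4*(1 - n)/(3*(n + 2))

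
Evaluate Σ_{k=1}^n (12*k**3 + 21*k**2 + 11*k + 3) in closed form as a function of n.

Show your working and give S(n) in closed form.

Compute t_(k+1)/t_k: get (12*k**3 + 57*k**2 + 89*k + 47)/(12*k**3 + 21*k**2 + 11*k + 3).
A = 1, B = 1, C = k**3 + 7*k**2/4 + 11*k/12 + 1/4.
Solve (1)·f(k+1) − (1)·f(k) = k**3 + 7*k**2/4 + 11*k/12 + 1/4.
d = 4 from the (0,0,3) case.
Solving with deg f ≤ 4: f(k) = k*(3*k**3 + k**2 - 2*k + 1)/12.
Then R = B(k−1)f/C = k*(3*k**3 + k**2 - 2*k + 1)/(12*k**3 + 21*k**2 + 11*k + 3), so s_k = R(k)·t_k = k*(3*k**3 + k**2 - 2*k + 1).
Δs = 12*k**3 + 21*k**2 + 11*k + 3, as required.
Σ_(k=1)^n t_k = s_(n+1) − s_(1) = (3*n**4 + 13*n**3 + 19*n**2 + 12*n + 3) − (3), i.e. n*(3*n**3 + 13*n**2 + 19*n + 12).

S(n) = n*(3*n**3 + 13*n**2 + 19*n + 12)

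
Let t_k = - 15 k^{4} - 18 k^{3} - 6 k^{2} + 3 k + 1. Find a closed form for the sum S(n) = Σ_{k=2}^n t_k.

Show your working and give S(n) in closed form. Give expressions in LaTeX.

S(n) = - 3 n^{5} - 12 n^{4} - 16 n^{3} - 6 n^{2} + 2 n + 35

The ratio is (15*k**4 + 78*k**3 + 150*k**2 + 123*k + 35)/(15*k**4 + 18*k**3 + 6*k**2 - 3*k - 1).
So A=1 and B=1, with C=k**4 + 6*k**3/5 + 2*k**2/5 - k/5 - 1/15.
Solve (1)·f(k+1) − (1)·f(k) = k**4 + 6*k**3/5 + 2*k**2/5 - k/5 - 1/15.
Bound: deg f ≤ 5.
Coefficient equations give f(k) = k*(3*k**4 - 3*k**3 - 2*k**2 + 1)/15.
Get s_k = R·t_k = -3*k**5 + 3*k**4 + 2*k**3 - k with R(k) = B(k−1)f(k)/C(k) = k*(3*k**4 - 3*k**3 - 2*k**2 + 1)/(15*k**4 + 18*k**3 + 6*k**2 - 3*k - 1).
s_(k+1) − s_k = -15*k**4 - 18*k**3 - 6*k**2 + 3*k + 1 = t_k.
Evaluate: s_(n+1) = -3*n**5 - 12*n**4 - 16*n**3 - 6*n**2 + 2*n + 1; subtract s_(2) = -34 ⇒ S(n) = -3*n**5 - 12*n**4 - 16*n**3 - 6*n**2 + 2*n + 35.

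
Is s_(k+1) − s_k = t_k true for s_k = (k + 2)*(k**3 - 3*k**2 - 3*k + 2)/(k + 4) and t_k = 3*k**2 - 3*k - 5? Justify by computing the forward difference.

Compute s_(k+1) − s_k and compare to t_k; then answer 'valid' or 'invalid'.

s_(k+1) = (k**4 + 3*k**3 - 6*k**2 - 21*k - 9)/(k + 5)
s_(k+1) − s_k = (3*k**4 + 20*k**3 + 4*k**2 - 77*k - 56)/(k**2 + 9*k + 20)
(s_(k+1) − s_k) − t_k = 4*(-k**3 - 6*k**2 + 7*k + 11)/(k**2 + 9*k + 20)

Invalid: residual 4*(-k**3 - 6*k**2 + 7*k + 11)/(k**2 + 9*k + 20) ≠ 0.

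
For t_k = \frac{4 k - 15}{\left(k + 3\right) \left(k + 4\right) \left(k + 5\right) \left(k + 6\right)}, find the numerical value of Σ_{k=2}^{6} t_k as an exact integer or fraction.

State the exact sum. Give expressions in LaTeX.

Σ = -1/280

The ratio is (k + 3)*(4*k - 11)/((k + 7)*(4*k - 15)).
Take A(k)=k + 3, B(k)=k + 7, C(k)=k - 15/4.
Set up (k + 3)·f(k+1) − (k + 6)·f(k) − (k - 15/4) = 0.
From deg A=1, deg B=1, deg C=1: d=3.
Solve for f: f(k) = -k*(k**2 + 12*k + 87)/80 (degree 3 ≤ 3).
Then R = B(k−1)f/C = -k*(k + 6)*(k**2 + 12*k + 87)/(20*(4*k - 15)), so s_k = R(k)·t_k = k*(-k**2 - 12*k - 87)/(20*(k + 3)*(k + 4)*(k + 5)).
s_(k+1) − s_k = (4*k - 15)/(k**4 + 18*k**3 + 119*k**2 + 342*k + 360) = t_k.
Sum = s_(7) − s_(2); s_(7) = -7/120, s_(2) = -23/420 ⇒ -1/280.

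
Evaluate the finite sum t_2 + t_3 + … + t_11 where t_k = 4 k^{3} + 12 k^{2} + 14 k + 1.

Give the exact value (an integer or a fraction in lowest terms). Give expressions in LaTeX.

Compute t_(k+1)/t_k: get (4*k**3 + 24*k**2 + 50*k + 31)/(4*k**3 + 12*k**2 + 14*k + 1).
Gosper form: A/B · C(k+1)/C(k) with A=1, B=1, C=k**3 + 3*k**2 + 7*k/2 + 1/4.
Key eq: (1)·f(k+1) = (1)·f(k) + (k**3 + 3*k**2 + 7*k/2 + 1/4).
Degrees (0,0,3) ⇒ d ≤ 4.
A polynomial solution: f(k) = k*(k**3 + 2*k**2 + 2*k - 4)/4.
So s_k = (B(k−1)f/C)·t_k = (k*(k**3 + 2*k**2 + 2*k - 4)/(4*k**3 + 12*k**2 + 14*k + 1))·t_k = k*(k**3 + 2*k**2 + 2*k - 4).
Verify: 4*k**3 + 12*k**2 + 14*k + 1 matches t_k.
Σ_(k=2)^(11) t_k = s_(12) − s_(2) = 24432 − (32) = 24400.

Σ = 24400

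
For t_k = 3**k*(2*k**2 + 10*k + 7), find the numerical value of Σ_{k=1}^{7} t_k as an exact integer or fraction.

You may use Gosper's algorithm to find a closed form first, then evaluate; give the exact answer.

The ratio is 3*(2*k**2 + 14*k + 19)/(2*k**2 + 10*k + 7).
Factor: A=3; B=1; C=k**2 + 5*k + 7/2.
Set up (3)·f(k+1) − (1)·f(k) − (k**2 + 5*k + 7/2) = 0.
d = 2 from the (0,0,2) case.
Solving with deg f ≤ 2: f(k) = (k**2 + 2*k - 1)/2.
Then R = B(k−1)f/C = (k**2 + 2*k - 1)/(2*k**2 + 10*k + 7), so s_k = R(k)·t_k = 3**k*(k**2 + 2*k - 1).
s_(k+1) − s_k = 3**k*(2*k**2 + 10*k + 7) = t_k.
Σ_(k=1)^(7) t_k = s_(8) − s_(1) = 518319 − (6) = 518313.

Σ = 518313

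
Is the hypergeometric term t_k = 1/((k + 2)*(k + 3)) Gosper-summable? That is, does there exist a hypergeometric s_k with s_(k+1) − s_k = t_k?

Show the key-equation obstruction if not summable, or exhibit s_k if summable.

The ratio is (k + 2)/(k + 4).
A = k + 2, B = k + 4, C = 1.
Key eq: (k + 2)·f(k+1) = (k + 3)·f(k) + (1).
d = 1 from the (1,1,0) case.
Solve for f: f(k) = k/2 (degree 1 ≤ 1).
R(k) = B(k−1)·f(k)/C(k) = k*(k + 3)/2; s_k = R·t_k = k/(2*(k + 2)).
Verify: 1/(k**2 + 5*k + 6) matches t_k.

Yes. s_k = k/(2*(k + 2)).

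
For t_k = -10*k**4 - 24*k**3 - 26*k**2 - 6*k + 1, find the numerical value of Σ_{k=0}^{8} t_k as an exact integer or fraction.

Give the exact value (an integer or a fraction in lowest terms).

t_(k+1)/t_k = (10*k**4 + 64*k**3 + 158*k**2 + 170*k + 65)/(10*k**4 + 24*k**3 + 26*k**2 + 6*k - 1).
Take A(k)=1, B(k)=1, C(k)=k**4 + 12*k**3/5 + 13*k**2/5 + 3*k/5 - 1/10.
Set up (1)·f(k+1) − (1)·f(k) − (k**4 + 12*k**3/5 + 13*k**2/5 + 3*k/5 - 1/10) = 0.
Degrees (0,0,4) ⇒ d ≤ 5.
Coefficient equations give f(k) = k**2*(2*k**3 + k**2 - 4)/10.
Get s_k = R·t_k = k**2*(-2*k**3 - k**2 + 4) with R(k) = B(k−1)f(k)/C(k) = k**2*(2*k**3 + k**2 - 4)/(10*k**4 + 24*k**3 + 26*k**2 + 6*k - 1).
Verify: -10*k**4 - 24*k**3 - 26*k**2 - 6*k + 1 matches t_k.
Σ_(k=0)^(8) t_k = s_(9) − s_(0) = -124335 − (0) = -124335.

Σ = -124335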